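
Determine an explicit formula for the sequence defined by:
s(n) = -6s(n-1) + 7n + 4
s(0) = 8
First-order linear with linear forcing.
Homogeneous solution: s_h(n) = A·(-6)^n.
Try particular s_p(n) = pn + q. Substituting:
  pn + q = -6(p(n-1) + q) + 7n + 4.
Matching the n-coefficient: p = -6p + 7 ⇒ p = 1.
Matching constants: q = 6p - 6q + 4 ⇒ q = \frac{10}{7}.
General: s(n) = A·(-6)^n + n + \frac{10}{7}.
Apply s(0) = 8: A + \frac{10}{7} = 8 ⇒ A = \frac{46}{7}.
So s(n) = \frac{46 \left(-6\right)^{n}}{7} + n + \frac{10}{7}.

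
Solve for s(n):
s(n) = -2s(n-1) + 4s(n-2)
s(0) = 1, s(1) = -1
Characteristic equation: x² + 2x - 4 = 0.
Discriminant Δ = (-2)² + 4·(4) = 20.
Roots r₁,₂ = (-2 ± √20)/2, so r₁ = -1 + \sqrt{5}, r₂ = - \sqrt{5} - 1.
General solution: s(n) = A·r₁^n + B·r₂^n.
From the initial conditions, A + B = 1 and r₁A + r₂B = -1.
Since r₁ - r₂ = √20: A = (-1 - (1)r₂)/√20 = \frac{1}{2}, and B = 1 - A = \frac{1}{2}.
So s(n) = \left(\frac{1}{2}\right)\left(-1 + \sqrt{5}\right)^n + \left(\frac{1}{2}\right)\left(- \sqrt{5} - 1\right)^n.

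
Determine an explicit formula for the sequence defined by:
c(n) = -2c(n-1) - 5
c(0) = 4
First-order linear non-homogeneous.
Homogeneous solution: c_h(n) = A·(-2)^n.
Try constant particular solution c_p = K: K = -2K - 5 ⇒ K = - \frac{5}{3}.
General: c(n) = A·(-2)^n - \frac{5}{3}.
Apply c(0) = 4: A - \frac{5}{3} = 4 ⇒ A = \frac{17}{3}.
So c(n) = \frac{17 \left(-2\right)^{n}}{3} - \frac{5}{3}.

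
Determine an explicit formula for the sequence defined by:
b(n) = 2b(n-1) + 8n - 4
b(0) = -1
First-order linear with linear forcing.
Homogeneous solution: b_h(n) = A·(2)^n.
Try particular b_p(n) = pn + q. Substituting:
  pn + q = 2(p(n-1) + q) + 8n - 4.
Matching the n-coefficient: p = 2p + 8 ⇒ p = -8.
Matching constants: q = -2p + 2q - 4 ⇒ q = -12.
General: b(n) = A·(2)^n - 8 n - 12.
Apply b(0) = -1: A - 12 = -1 ⇒ A = 11.
So b(n) = 11 \cdot 2^{n} - 8 n - 12.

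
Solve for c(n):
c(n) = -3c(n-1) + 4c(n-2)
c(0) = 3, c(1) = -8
Characteristic equation: x² + 3x - 4 = 0, which factors as (x - (-4))(x - (1)) = 0.
Roots r₁ = -4, r₂ = 1 (distinct).
General solution: c(n) = A·(-4)^n + B·(1)^n.
From c(0) = 3: A + B = 3.
From c(1) = -8: -4A + B = -8.
Solving: A = \frac{11}{5}, B = \frac{4}{5}.
So c(n) = \frac{11 \left(-4\right)^{n}}{5} + \frac{4}{5}.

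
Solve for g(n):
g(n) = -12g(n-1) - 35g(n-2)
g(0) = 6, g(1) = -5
Characteristic equation: x² + 12x + 35 = 0, which factors as (x - (-7))(x - (-5)) = 0.
Roots r₁ = -7, r₂ = -5 (distinct).
General solution: g(n) = A·(-7)^n + B·(-5)^n.
From g(0) = 6: A + B = 6.
From g(1) = -5: -7A - 5B = -5.
Solving: A = - \frac{25}{2}, B = \frac{37}{2}.
So g(n) = \frac{37 \left(-5\right)^{n}}{2} - \frac{25 \left(-7\right)^{n}}{2}.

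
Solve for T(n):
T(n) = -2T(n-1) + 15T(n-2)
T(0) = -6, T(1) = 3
Characteristic equation: x² + 2x - 15 = 0, which factors as (x - (3))(x - (-5)) = 0.
Roots r₁ = 3, r₂ = -5 (distinct).
General solution: T(n) = A·(3)^n + B·(-5)^n.
From T(0) = -6: A + B = -6.
From T(1) = 3: 3A - 5B = 3.
Solving: A = - \frac{27}{8}, B = - \frac{21}{8}.
So T(n) = - \frac{21 \left(-5\right)^{n}}{8} - \frac{27 \cdot 3^{n}}{8}.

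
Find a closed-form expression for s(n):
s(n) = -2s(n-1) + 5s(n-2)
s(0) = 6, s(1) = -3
Characteristic equation: x² + 2x - 5 = 0.
Discriminant Δ = (-2)² + 4·(5) = 24.
Roots r₁,₂ = (-2 ± √24)/2, so r₁ = -1 + \sqrt{6}, r₂ = - \sqrt{6} - 1.
General solution: s(n) = A·r₁^n + B·r₂^n.
From the initial conditions, A + B = 6 and r₁A + r₂B = -3.
Since r₁ - r₂ = √24: A = (-3 - (6)r₂)/√24 = \frac{\sqrt{6}}{4} + 3, and B = 6 - A = 3 - \frac{\sqrt{6}}{4}.
So s(n) = \left(\frac{\sqrt{6}}{4} + 3\right)\left(-1 + \sqrt{6}\right)^n + \left(3 - \frac{\sqrt{6}}{4}\right)\left(- \sqrt{6} - 1\right)^n.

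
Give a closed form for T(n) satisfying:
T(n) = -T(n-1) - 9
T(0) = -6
First-order linear non-homogeneous.
Homogeneous solution: T_h(n) = A·(-1)^n.
Try constant particular solution T_p = K: K = -K - 9 ⇒ K = - \frac{9}{2}.
General: T(n) = A·(-1)^n - \frac{9}{2}.
Apply T(0) = -6: A - \frac{9}{2} = -6 ⇒ A = - \frac{3}{2}.
So T(n) = - \frac{3 \left(-1\right)^{n}}{2} - \frac{9}{2}.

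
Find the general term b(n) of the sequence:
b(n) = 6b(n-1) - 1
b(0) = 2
First-order linear non-homogeneous.
Homogeneous solution: b_h(n) = A·(6)^n.
Try constant particular solution b_p = K: K = 6K - 1 ⇒ K = \frac{1}{5}.
General: b(n) = A·(6)^n + \frac{1}{5}.
Apply b(0) = 2: A + \frac{1}{5} = 2 ⇒ A = \frac{9}{5}.
So b(n) = \frac{9 \cdot 6^{n}}{5} + \frac{1}{5}.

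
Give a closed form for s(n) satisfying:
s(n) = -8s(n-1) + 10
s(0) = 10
First-order linear non-homogeneous.
Homogeneous solution: s_h(n) = A·(-8)^n.
Try constant particular solution s_p = K: K = -8K + 10 ⇒ K = \frac{10}{9}.
General: s(n) = A·(-8)^n + \frac{10}{9}.
Apply s(0) = 10: A + \frac{10}{9} = 10 ⇒ A = \frac{80}{9}.
So s(n) = \frac{80 \left(-8\right)^{n}}{9} + \frac{10}{9}.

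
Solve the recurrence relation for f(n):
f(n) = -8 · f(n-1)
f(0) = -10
Pure geometric recurrence with ratio -8.
By induction f(n) = f(0) · (-8)^n = - 10 \left(-8\right)^{n}.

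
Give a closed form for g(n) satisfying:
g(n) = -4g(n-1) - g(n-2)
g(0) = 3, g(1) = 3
Characteristic equation: x² + 4x + 1 = 0.
Discriminant Δ = (-4)² + 4·(-1) = 12.
Roots r₁,₂ = (-4 ± √12)/2, so r₁ = -2 + \sqrt{3}, r₂ = -2 - \sqrt{3}.
General solution: g(n) = A·r₁^n + B·r₂^n.
From the initial conditions, A + B = 3 and r₁A + r₂B = 3.
Since r₁ - r₂ = √12: A = (3 - (3)r₂)/√12 = \frac{3}{2} + \frac{3 \sqrt{3}}{2}, and B = 3 - A = \frac{3}{2} - \frac{3 \sqrt{3}}{2}.
So g(n) = \left(\frac{3}{2} + \frac{3 \sqrt{3}}{2}\right)\left(-2 + \sqrt{3}\right)^n + \left(\frac{3}{2} - \frac{3 \sqrt{3}}{2}\right)\left(-2 - \sqrt{3}\right)^n.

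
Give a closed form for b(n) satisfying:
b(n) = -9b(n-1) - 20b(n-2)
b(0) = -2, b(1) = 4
Characteristic equation: x² + 9x + 20 = 0, which factors as (x - (-4))(x - (-5)) = 0.
Roots r₁ = -4, r₂ = -5 (distinct).
General solution: b(n) = A·(-4)^n + B·(-5)^n.
From b(0) = -2: A + B = -2.
From b(1) = 4: -4A - 5B = 4.
Solving: A = -6, B = 4.
So b(n) = - 6 \left(-4\right)^{n} + 4 \left(-5\right)^{n}.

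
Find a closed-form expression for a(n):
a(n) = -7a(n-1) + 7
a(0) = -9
First-order linear non-homogeneous.
Homogeneous solution: a_h(n) = A·(-7)^n.
Try constant particular solution a_p = K: K = -7K + 7 ⇒ K = \frac{7}{8}.
General: a(n) = A·(-7)^n + \frac{7}{8}.
Apply a(0) = -9: A + \frac{7}{8} = -9 ⇒ A = - \frac{79}{8}.
So a(n) = \frac{7}{8} - \frac{79 \left(-7\right)^{n}}{8}.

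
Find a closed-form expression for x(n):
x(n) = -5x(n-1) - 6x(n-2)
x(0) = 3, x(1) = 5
Characteristic equation: x² + 5x + 6 = 0, which factors as (x - (-3))(x - (-2)) = 0.
Roots r₁ = -3, r₂ = -2 (distinct).
General solution: x(n) = A·(-3)^n + B·(-2)^n.
From x(0) = 3: A + B = 3.
From x(1) = 5: -3A - 2B = 5.
Solving: A = -11, B = 14.
So x(n) = 14 \left(-2\right)^{n} - 11 \left(-3\right)^{n}.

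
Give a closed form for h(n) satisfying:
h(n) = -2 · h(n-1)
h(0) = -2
Pure geometric recurrence with ratio -2.
By induction h(n) = h(0) · (-2)^n = - 2 \left(-2\right)^{n}.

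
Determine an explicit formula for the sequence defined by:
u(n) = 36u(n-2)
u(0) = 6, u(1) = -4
Characteristic equation: x² - 36 = 0, which factors as (x - (-6))(x - (6)) = 0.
Roots r₁ = -6, r₂ = 6 (distinct).
General solution: u(n) = A·(-6)^n + B·(6)^n.
From u(0) = 6: A + B = 6.
From u(1) = -4: -6A + 6B = -4.
Solving: A = \frac{10}{3}, B = \frac{8}{3}.
So u(n) = \frac{10 \left(-6\right)^{n}}{3} + \frac{8 \cdot 6^{n}}{3}.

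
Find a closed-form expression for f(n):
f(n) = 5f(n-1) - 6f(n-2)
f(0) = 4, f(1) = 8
Characteristic equation: x² - 5x + 6 = 0, which factors as (x - (2))(x - (3)) = 0.
Roots r₁ = 2, r₂ = 3 (distinct).
General solution: f(n) = A·(2)^n + B·(3)^n.
From f(0) = 4: A + B = 4.
From f(1) = 8: 2A + 3B = 8.
Solving: A = 4, B = 0.
So f(n) = 4 \cdot 2^{n}.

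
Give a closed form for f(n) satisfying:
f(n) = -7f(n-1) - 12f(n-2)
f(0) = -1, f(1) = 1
Characteristic equation: x² + 7x + 12 = 0, which factors as (x - (-4))(x - (-3)) = 0.
Roots r₁ = -4, r₂ = -3 (distinct).
General solution: f(n) = A·(-4)^n + B·(-3)^n.
From f(0) = -1: A + B = -1.
From f(1) = 1: -4A - 3B = 1.
Solving: A = 2, B = -3.
So f(n) = - 3 \left(-3\right)^{n} + 2 \left(-4\right)^{n}.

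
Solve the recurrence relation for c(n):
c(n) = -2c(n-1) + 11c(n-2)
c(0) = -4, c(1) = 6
Characteristic equation: x² + 2x - 11 = 0.
Discriminant Δ = (-2)² + 4·(11) = 48.
Roots r₁,₂ = (-2 ± √48)/2, so r₁ = -1 + 2 \sqrt{3}, r₂ = - 2 \sqrt{3} - 1.
General solution: c(n) = A·r₁^n + B·r₂^n.
From the initial conditions, A + B = -4 and r₁A + r₂B = 6.
Since r₁ - r₂ = √48: A = (6 - (-4)r₂)/√48 = -2 + \frac{\sqrt{3}}{6}, and B = -4 - A = -2 - \frac{\sqrt{3}}{6}.
So c(n) = \left(-2 + \frac{\sqrt{3}}{6}\right)\left(-1 + 2 \sqrt{3}\right)^n + \left(-2 - \frac{\sqrt{3}}{6}\right)\left(- 2 \sqrt{3} - 1\right)^n.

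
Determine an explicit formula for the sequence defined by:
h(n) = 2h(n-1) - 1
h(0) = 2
First-order linear non-homogeneous.
Homogeneous solution: h_h(n) = A·(2)^n.
Try constant particular solution h_p = K: K = 2K - 1 ⇒ K = 1.
General: h(n) = A·(2)^n + 1.
Apply h(0) = 2: A + 1 = 2 ⇒ A = 1.
So h(n) = 2^{n} + 1.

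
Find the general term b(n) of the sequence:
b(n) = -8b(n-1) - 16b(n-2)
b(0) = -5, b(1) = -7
Characteristic equation: x² + 8x + 16 = 0, which is (x - (-4))².
Repeated root r = -4.
General solution: b(n) = (A + Bn)·(-4)^n.
From b(0) = -5: A = -5.
From b(1) = -7: (A + B)·(-4) = -7 ⇒ B = \frac{27}{4}.
So b(n) = \left(\frac{27 n}{4} - 5\right) \cdot (-4)^n.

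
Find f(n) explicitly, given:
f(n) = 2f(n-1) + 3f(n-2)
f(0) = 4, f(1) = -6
Characteristic equation: x² - 2x - 3 = 0, which factors as (x - (3))(x - (-1)) = 0.
Roots r₁ = 3, r₂ = -1 (distinct).
General solution: f(n) = A·(3)^n + B·(-1)^n.
From f(0) = 4: A + B = 4.
From f(1) = -6: 3A - B = -6.
Solving: A = - \frac{1}{2}, B = \frac{9}{2}.
So f(n) = \frac{9 \left(-1\right)^{n}}{2} - \frac{3^{n}}{2}.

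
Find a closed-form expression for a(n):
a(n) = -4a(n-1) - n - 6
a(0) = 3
First-order linear with linear forcing.
Homogeneous solution: a_h(n) = A·(-4)^n.
Try particular a_p(n) = pn + q. Substituting:
  pn + q = -4(p(n-1) + q) - n - 6.
Matching the n-coefficient: p = -4p - 1 ⇒ p = - \frac{1}{5}.
Matching constants: q = 4p - 4q - 6 ⇒ q = - \frac{34}{25}.
General: a(n) = A·(-4)^n - \frac{n}{5} - \frac{34}{25}.
Apply a(0) = 3: A - \frac{34}{25} = 3 ⇒ A = \frac{109}{25}.
So a(n) = \frac{109 \left(-4\right)^{n}}{25} - \frac{n}{5} - \frac{34}{25}.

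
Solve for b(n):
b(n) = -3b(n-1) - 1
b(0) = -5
First-order linear non-homogeneous.
Homogeneous solution: b_h(n) = A·(-3)^n.
Try constant particular solution b_p = K: K = -3K - 1 ⇒ K = - \frac{1}{4}.
General: b(n) = A·(-3)^n - \frac{1}{4}.
Apply b(0) = -5: A - \frac{1}{4} = -5 ⇒ A = - \frac{19}{4}.
So b(n) = - \frac{19 \left(-3\right)^{n}}{4} - \frac{1}{4}.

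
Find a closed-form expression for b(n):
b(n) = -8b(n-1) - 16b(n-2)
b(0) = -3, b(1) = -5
Characteristic equation: x² + 8x + 16 = 0, which is (x - (-4))².
Repeated root r = -4.
General solution: b(n) = (A + Bn)·(-4)^n.
From b(0) = -3: A = -3.
From b(1) = -5: (A + B)·(-4) = -5 ⇒ B = \frac{17}{4}.
So b(n) = \left(\frac{17 n}{4} - 3\right) \cdot (-4)^n.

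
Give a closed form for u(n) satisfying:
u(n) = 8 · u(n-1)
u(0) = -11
Pure geometric recurrence with ratio 8.
By induction u(n) = u(0) · (8)^n = - 11 \cdot 8^{n}.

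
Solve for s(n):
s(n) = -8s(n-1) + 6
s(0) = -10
First-order linear non-homogeneous.
Homogeneous solution: s_h(n) = A·(-8)^n.
Try constant particular solution s_p = K: K = -8K + 6 ⇒ K = \frac{2}{3}.
General: s(n) = A·(-8)^n + \frac{2}{3}.
Apply s(0) = -10: A + \frac{2}{3} = -10 ⇒ A = - \frac{32}{3}.
So s(n) = \frac{2}{3} - \frac{32 \left(-8\right)^{n}}{3}.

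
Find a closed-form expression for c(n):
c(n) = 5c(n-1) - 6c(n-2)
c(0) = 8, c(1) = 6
Characteristic equation: x² - 5x + 6 = 0, which factors as (x - (2))(x - (3)) = 0.
Roots r₁ = 2, r₂ = 3 (distinct).
General solution: c(n) = A·(2)^n + B·(3)^n.
From c(0) = 8: A + B = 8.
From c(1) = 6: 2A + 3B = 6.
Solving: A = 18, B = -10.
So c(n) = 18 \cdot 2^{n} - 10 \cdot 3^{n}.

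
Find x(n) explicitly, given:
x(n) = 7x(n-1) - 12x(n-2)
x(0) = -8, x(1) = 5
Characteristic equation: x² - 7x + 12 = 0, which factors as (x - (3))(x - (4)) = 0.
Roots r₁ = 3, r₂ = 4 (distinct).
General solution: x(n) = A·(3)^n + B·(4)^n.
From x(0) = -8: A + B = -8.
From x(1) = 5: 3A + 4B = 5.
Solving: A = -37, B = 29.
So x(n) = - 37 \cdot 3^{n} + 29 \cdot 4^{n}.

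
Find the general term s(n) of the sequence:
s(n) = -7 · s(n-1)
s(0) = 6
Pure geometric recurrence with ratio -7.
By induction s(n) = s(0) · (-7)^n = 6 \left(-7\right)^{n}.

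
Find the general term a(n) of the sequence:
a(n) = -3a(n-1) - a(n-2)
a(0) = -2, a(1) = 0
Characteristic equation: x² + 3x + 1 = 0.
Discriminant Δ = (-3)² + 4·(-1) = 5.
Roots r₁,₂ = (-3 ± √5)/2, so r₁ = - \frac{3}{2} + \frac{\sqrt{5}}{2}, r₂ = - \frac{3}{2} - \frac{\sqrt{5}}{2}.
General solution: a(n) = A·r₁^n + B·r₂^n.
From the initial conditions, A + B = -2 and r₁A + r₂B = 0.
Since r₁ - r₂ = √5: A = (0 - (-2)r₂)/√5 = - \frac{3 \sqrt{5}}{5} - 1, and B = -2 - A = -1 + \frac{3 \sqrt{5}}{5}.
So a(n) = \left(- \frac{3 \sqrt{5}}{5} - 1\right)\left(- \frac{3}{2} + \frac{\sqrt{5}}{2}\right)^n + \left(-1 + \frac{3 \sqrt{5}}{5}\right)\left(- \frac{3}{2} - \frac{\sqrt{5}}{2}\right)^n.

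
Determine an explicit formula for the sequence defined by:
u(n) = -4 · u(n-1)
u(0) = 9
Pure geometric recurrence with ratio -4.
By induction u(n) = u(0) · (-4)^n = 9 \left(-4\right)^{n}.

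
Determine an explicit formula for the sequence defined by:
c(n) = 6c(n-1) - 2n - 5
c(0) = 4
First-order linear with linear forcing.
Homogeneous solution: c_h(n) = A·(6)^n.
Try particular c_p(n) = pn + q. Substituting:
  pn + q = 6(p(n-1) + q) - 2n - 5.
Matching the n-coefficient: p = 6p - 2 ⇒ p = \frac{2}{5}.
Matching constants: q = -6p + 6q - 5 ⇒ q = \frac{37}{25}.
General: c(n) = A·(6)^n + \frac{2 n}{5} + \frac{37}{25}.
Apply c(0) = 4: A + \frac{37}{25} = 4 ⇒ A = \frac{63}{25}.
So c(n) = \frac{63 \cdot 6^{n}}{25} + \frac{2 n}{5} + \frac{37}{25}.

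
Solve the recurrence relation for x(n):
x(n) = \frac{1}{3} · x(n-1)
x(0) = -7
Pure geometric recurrence with ratio \frac{1}{3}.
By induction x(n) = x(0) · (\frac{1}{3})^n = - 7 \cdot 3^{- n}.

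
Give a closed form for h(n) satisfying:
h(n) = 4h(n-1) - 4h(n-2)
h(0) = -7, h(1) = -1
Characteristic equation: x² - 4x + 4 = 0, which is (x - (2))².
Repeated root r = 2.
General solution: h(n) = (A + Bn)·(2)^n.
From h(0) = -7: A = -7.
From h(1) = -1: (A + B)·(2) = -1 ⇒ B = \frac{13}{2}.
So h(n) = \left(\frac{13 n}{2} - 7\right) \cdot (2)^n.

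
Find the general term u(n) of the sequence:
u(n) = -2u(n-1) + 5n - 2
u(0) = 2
First-order linear with linear forcing.
Homogeneous solution: u_h(n) = A·(-2)^n.
Try particular u_p(n) = pn + q. Substituting:
  pn + q = -2(p(n-1) + q) + 5n - 2.
Matching the n-coefficient: p = -2p + 5 ⇒ p = \frac{5}{3}.
Matching constants: q = 2p - 2q - 2 ⇒ q = \frac{4}{9}.
General: u(n) = A·(-2)^n + \frac{5 n}{3} + \frac{4}{9}.
Apply u(0) = 2: A + \frac{4}{9} = 2 ⇒ A = \frac{14}{9}.
So u(n) = \frac{14 \left(-2\right)^{n}}{9} + \frac{5 n}{3} + \frac{4}{9}.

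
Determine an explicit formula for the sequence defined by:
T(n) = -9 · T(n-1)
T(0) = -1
Pure geometric recurrence with ratio -9.
By induction T(n) = T(0) · (-9)^n = - \left(-9\right)^{n}.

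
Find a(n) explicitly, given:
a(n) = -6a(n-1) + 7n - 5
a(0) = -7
First-order linear with linear forcing.
Homogeneous solution: a_h(n) = A·(-6)^n.
Try particular a_p(n) = pn + q. Substituting:
  pn + q = -6(p(n-1) + q) + 7n - 5.
Matching the n-coefficient: p = -6p + 7 ⇒ p = 1.
Matching constants: q = 6p - 6q - 5 ⇒ q = \frac{1}{7}.
General: a(n) = A·(-6)^n + n + \frac{1}{7}.
Apply a(0) = -7: A + \frac{1}{7} = -7 ⇒ A = - \frac{50}{7}.
So a(n) = - \frac{50 \left(-6\right)^{n}}{7} + n + \frac{1}{7}.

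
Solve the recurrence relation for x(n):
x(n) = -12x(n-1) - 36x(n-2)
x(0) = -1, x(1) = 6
Characteristic equation: x² + 12x + 36 = 0, which is (x - (-6))².
Repeated root r = -6.
General solution: x(n) = (A + Bn)·(-6)^n.
From x(0) = -1: A = -1.
From x(1) = 6: (A + B)·(-6) = 6 ⇒ B = 0.
So x(n) = \left(-1\right) \cdot (-6)^n.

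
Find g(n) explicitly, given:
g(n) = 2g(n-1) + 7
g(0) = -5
First-order linear non-homogeneous.
Homogeneous solution: g_h(n) = A·(2)^n.
Try constant particular solution g_p = K: K = 2K + 7 ⇒ K = -7.
General: g(n) = A·(2)^n - 7.
Apply g(0) = -5: A - 7 = -5 ⇒ A = 2.
So g(n) = 2 \cdot 2^{n} - 7.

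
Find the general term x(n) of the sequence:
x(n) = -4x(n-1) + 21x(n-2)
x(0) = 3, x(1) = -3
Characteristic equation: x² + 4x - 21 = 0, which factors as (x - (-7))(x - (3)) = 0.
Roots r₁ = -7, r₂ = 3 (distinct).
General solution: x(n) = A·(-7)^n + B·(3)^n.
From x(0) = 3: A + B = 3.
From x(1) = -3: -7A + 3B = -3.
Solving: A = \frac{6}{5}, B = \frac{9}{5}.
So x(n) = \frac{6 \left(-7\right)^{n}}{5} + \frac{9 \cdot 3^{n}}{5}.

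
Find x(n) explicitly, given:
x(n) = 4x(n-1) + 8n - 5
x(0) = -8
First-order linear with linear forcing.
Homogeneous solution: x_h(n) = A·(4)^n.
Try particular x_p(n) = pn + q. Substituting:
  pn + q = 4(p(n-1) + q) + 8n - 5.
Matching the n-coefficient: p = 4p + 8 ⇒ p = - \frac{8}{3}.
Matching constants: q = -4p + 4q - 5 ⇒ q = - \frac{17}{9}.
General: x(n) = A·(4)^n - \frac{8 n}{3} - \frac{17}{9}.
Apply x(0) = -8: A - \frac{17}{9} = -8 ⇒ A = - \frac{55}{9}.
So x(n) = - \frac{55 \cdot 4^{n}}{9} - \frac{8 n}{3} - \frac{17}{9}.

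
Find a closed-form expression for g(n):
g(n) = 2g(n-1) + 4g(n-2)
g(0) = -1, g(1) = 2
Characteristic equation: x² - 2x - 4 = 0.
Discriminant Δ = (2)² + 4·(4) = 20.
Roots r₁,₂ = (2 ± √20)/2, so r₁ = 1 + \sqrt{5}, r₂ = 1 - \sqrt{5}.
General solution: g(n) = A·r₁^n + B·r₂^n.
From the initial conditions, A + B = -1 and r₁A + r₂B = 2.
Since r₁ - r₂ = √20: A = (2 - (-1)r₂)/√20 = - \frac{1}{2} + \frac{3 \sqrt{5}}{10}, and B = -1 - A = - \frac{3 \sqrt{5}}{10} - \frac{1}{2}.
So g(n) = \left(- \frac{1}{2} + \frac{3 \sqrt{5}}{10}\right)\left(1 + \sqrt{5}\right)^n + \left(- \frac{3 \sqrt{5}}{10} - \frac{1}{2}\right)\left(1 - \sqrt{5}\right)^n.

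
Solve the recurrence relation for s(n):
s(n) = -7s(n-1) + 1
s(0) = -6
First-order linear non-homogeneous.
Homogeneous solution: s_h(n) = A·(-7)^n.
Try constant particular solution s_p = K: K = -7K + 1 ⇒ K = \frac{1}{8}.
General: s(n) = A·(-7)^n + \frac{1}{8}.
Apply s(0) = -6: A + \frac{1}{8} = -6 ⇒ A = - \frac{49}{8}.
So s(n) = \frac{1}{8} - \frac{49 \left(-7\right)^{n}}{8}.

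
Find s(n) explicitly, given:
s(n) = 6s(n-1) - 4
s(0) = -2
First-order linear non-homogeneous.
Homogeneous solution: s_h(n) = A·(6)^n.
Try constant particular solution s_p = K: K = 6K - 4 ⇒ K = \frac{4}{5}.
General: s(n) = A·(6)^n + \frac{4}{5}.
Apply s(0) = -2: A + \frac{4}{5} = -2 ⇒ A = - \frac{14}{5}.
So s(n) = \frac{4}{5} - \frac{14 \cdot 6^{n}}{5}.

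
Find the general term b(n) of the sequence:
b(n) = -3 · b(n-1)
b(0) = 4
Pure geometric recurrence with ratio -3.
By induction b(n) = b(0) · (-3)^n = 4 \left(-3\right)^{n}.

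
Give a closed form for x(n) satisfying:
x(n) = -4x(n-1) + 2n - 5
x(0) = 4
First-order linear with linear forcing.
Homogeneous solution: x_h(n) = A·(-4)^n.
Try particular x_p(n) = pn + q. Substituting:
  pn + q = -4(p(n-1) + q) + 2n - 5.
Matching the n-coefficient: p = -4p + 2 ⇒ p = \frac{2}{5}.
Matching constants: q = 4p - 4q - 5 ⇒ q = - \frac{17}{25}.
General: x(n) = A·(-4)^n + \frac{2 n}{5} - \frac{17}{25}.
Apply x(0) = 4: A - \frac{17}{25} = 4 ⇒ A = \frac{117}{25}.
So x(n) = \frac{117 \left(-4\right)^{n}}{25} + \frac{2 n}{5} - \frac{17}{25}.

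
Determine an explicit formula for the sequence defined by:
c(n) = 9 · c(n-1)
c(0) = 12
Pure geometric recurrence with ratio 9.
By induction c(n) = c(0) · (9)^n = 12 \cdot 9^{n}.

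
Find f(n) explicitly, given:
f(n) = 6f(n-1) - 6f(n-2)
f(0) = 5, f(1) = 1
Characteristic equation: x² - 6x + 6 = 0.
Discriminant Δ = (6)² + 4·(-6) = 12.
Roots r₁,₂ = (6 ± √12)/2, so r₁ = \sqrt{3} + 3, r₂ = 3 - \sqrt{3}.
General solution: f(n) = A·r₁^n + B·r₂^n.
From the initial conditions, A + B = 5 and r₁A + r₂B = 1.
Since r₁ - r₂ = √12: A = (1 - (5)r₂)/√12 = \frac{5}{2} - \frac{7 \sqrt{3}}{3}, and B = 5 - A = \frac{5}{2} + \frac{7 \sqrt{3}}{3}.
So f(n) = \left(\frac{5}{2} - \frac{7 \sqrt{3}}{3}\right)\left(\sqrt{3} + 3\right)^n + \left(\frac{5}{2} + \frac{7 \sqrt{3}}{3}\right)\left(3 - \sqrt{3}\right)^n.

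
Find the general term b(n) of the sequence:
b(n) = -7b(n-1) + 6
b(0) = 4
First-order linear non-homogeneous.
Homogeneous solution: b_h(n) = A·(-7)^n.
Try constant particular solution b_p = K: K = -7K + 6 ⇒ K = \frac{3}{4}.
General: b(n) = A·(-7)^n + \frac{3}{4}.
Apply b(0) = 4: A + \frac{3}{4} = 4 ⇒ A = \frac{13}{4}.
So b(n) = \frac{13 \left(-7\right)^{n}}{4} + \frac{3}{4}.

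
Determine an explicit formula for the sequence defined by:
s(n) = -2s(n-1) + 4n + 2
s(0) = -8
First-order linear with linear forcing.
Homogeneous solution: s_h(n) = A·(-2)^n.
Try particular s_p(n) = pn + q. Substituting:
  pn + q = -2(p(n-1) + q) + 4n + 2.
Matching the n-coefficient: p = -2p + 4 ⇒ p = \frac{4}{3}.
Matching constants: q = 2p - 2q + 2 ⇒ q = \frac{14}{9}.
General: s(n) = A·(-2)^n + \frac{4 n}{3} + \frac{14}{9}.
Apply s(0) = -8: A + \frac{14}{9} = -8 ⇒ A = - \frac{86}{9}.
So s(n) = - \frac{86 \left(-2\right)^{n}}{9} + \frac{4 n}{3} + \frac{14}{9}.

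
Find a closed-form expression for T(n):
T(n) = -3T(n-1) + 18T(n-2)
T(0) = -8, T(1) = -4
Characteristic equation: x² + 3x - 18 = 0, which factors as (x - (3))(x - (-6)) = 0.
Roots r₁ = 3, r₂ = -6 (distinct).
General solution: T(n) = A·(3)^n + B·(-6)^n.
From T(0) = -8: A + B = -8.
From T(1) = -4: 3A - 6B = -4.
Solving: A = - \frac{52}{9}, B = - \frac{20}{9}.
So T(n) = - \frac{20 \left(-6\right)^{n}}{9} - \frac{52 \cdot 3^{n}}{9}.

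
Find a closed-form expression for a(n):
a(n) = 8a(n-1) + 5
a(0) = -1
First-order linear non-homogeneous.
Homogeneous solution: a_h(n) = A·(8)^n.
Try constant particular solution a_p = K: K = 8K + 5 ⇒ K = - \frac{5}{7}.
General: a(n) = A·(8)^n - \frac{5}{7}.
Apply a(0) = -1: A - \frac{5}{7} = -1 ⇒ A = - \frac{2}{7}.
So a(n) = - \frac{2 \cdot 8^{n}}{7} - \frac{5}{7}.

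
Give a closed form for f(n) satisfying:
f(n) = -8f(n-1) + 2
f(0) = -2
First-order linear non-homogeneous.
Homogeneous solution: f_h(n) = A·(-8)^n.
Try constant particular solution f_p = K: K = -8K + 2 ⇒ K = \frac{2}{9}.
General: f(n) = A·(-8)^n + \frac{2}{9}.
Apply f(0) = -2: A + \frac{2}{9} = -2 ⇒ A = - \frac{20}{9}.
So f(n) = \frac{2}{9} - \frac{20 \left(-8\right)^{n}}{9}.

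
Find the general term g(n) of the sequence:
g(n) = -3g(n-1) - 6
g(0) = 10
First-order linear non-homogeneous.
Homogeneous solution: g_h(n) = A·(-3)^n.
Try constant particular solution g_p = K: K = -3K - 6 ⇒ K = - \frac{3}{2}.
General: g(n) = A·(-3)^n - \frac{3}{2}.
Apply g(0) = 10: A - \frac{3}{2} = 10 ⇒ A = \frac{23}{2}.
So g(n) = \frac{23 \left(-3\right)^{n}}{2} - \frac{3}{2}.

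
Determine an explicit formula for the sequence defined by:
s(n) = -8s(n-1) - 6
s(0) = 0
First-order linear non-homogeneous.
Homogeneous solution: s_h(n) = A·(-8)^n.
Try constant particular solution s_p = K: K = -8K - 6 ⇒ K = - \frac{2}{3}.
General: s(n) = A·(-8)^n - \frac{2}{3}.
Apply s(0) = 0: A - \frac{2}{3} = 0 ⇒ A = \frac{2}{3}.
So s(n) = \frac{2 \left(-8\right)^{n}}{3} - \frac{2}{3}.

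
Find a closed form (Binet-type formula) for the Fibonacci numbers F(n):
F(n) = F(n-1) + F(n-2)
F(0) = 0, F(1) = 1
This is the Fibonacci sequence.
Characteristic equation: x² - x - 1 = 0; roots r₁ = \frac{1}{2} + \frac{\sqrt{5}}{2}, r₂ = \frac{1}{2} - \frac{\sqrt{5}}{2}.
General: F(n) = A·r₁^n + B·r₂^n. Solving with F(0)=0, F(1)=1 gives A = \frac{\sqrt{5}}{5}, B = - \frac{\sqrt{5}}{5}.
So F(n) = \frac{2^{- n} \sqrt{5} \left(- \left(1 - \sqrt{5}\right)^{n} + \left(1 + \sqrt{5}\right)^{n}\right)}{5}.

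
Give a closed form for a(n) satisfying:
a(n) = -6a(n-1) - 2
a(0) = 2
First-order linear non-homogeneous.
Homogeneous solution: a_h(n) = A·(-6)^n.
Try constant particular solution a_p = K: K = -6K - 2 ⇒ K = - \frac{2}{7}.
General: a(n) = A·(-6)^n - \frac{2}{7}.
Apply a(0) = 2: A - \frac{2}{7} = 2 ⇒ A = \frac{16}{7}.
So a(n) = \frac{16 \left(-6\right)^{n}}{7} - \frac{2}{7}.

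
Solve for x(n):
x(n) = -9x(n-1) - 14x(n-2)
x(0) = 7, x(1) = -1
Characteristic equation: x² + 9x + 14 = 0, which factors as (x - (-2))(x - (-7)) = 0.
Roots r₁ = -2, r₂ = -7 (distinct).
General solution: x(n) = A·(-2)^n + B·(-7)^n.
From x(0) = 7: A + B = 7.
From x(1) = -1: -2A - 7B = -1.
Solving: A = \frac{48}{5}, B = - \frac{13}{5}.
So x(n) = \frac{48 \left(-2\right)^{n}}{5} - \frac{13 \left(-7\right)^{n}}{5}.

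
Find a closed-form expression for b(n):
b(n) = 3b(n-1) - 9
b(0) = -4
First-order linear non-homogeneous.
Homogeneous solution: b_h(n) = A·(3)^n.
Try constant particular solution b_p = K: K = 3K - 9 ⇒ K = \frac{9}{2}.
General: b(n) = A·(3)^n + \frac{9}{2}.
Apply b(0) = -4: A + \frac{9}{2} = -4 ⇒ A = - \frac{17}{2}.
So b(n) = \frac{9}{2} - \frac{17 \cdot 3^{n}}{2}.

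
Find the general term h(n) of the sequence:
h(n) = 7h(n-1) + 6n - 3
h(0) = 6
First-order linear with linear forcing.
Homogeneous solution: h_h(n) = A·(7)^n.
Try particular h_p(n) = pn + q. Substituting:
  pn + q = 7(p(n-1) + q) + 6n - 3.
Matching the n-coefficient: p = 7p + 6 ⇒ p = -1.
Matching constants: q = -7p + 7q - 3 ⇒ q = - \frac{2}{3}.
General: h(n) = A·(7)^n - n - \frac{2}{3}.
Apply h(0) = 6: A - \frac{2}{3} = 6 ⇒ A = \frac{20}{3}.
So h(n) = \frac{20 \cdot 7^{n}}{3} - n - \frac{2}{3}.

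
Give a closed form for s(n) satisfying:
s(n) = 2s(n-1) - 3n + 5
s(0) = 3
First-order linear with linear forcing.
Homogeneous solution: s_h(n) = A·(2)^n.
Try particular s_p(n) = pn + q. Substituting:
  pn + q = 2(p(n-1) + q) - 3n + 5.
Matching the n-coefficient: p = 2p - 3 ⇒ p = 3.
Matching constants: q = -2p + 2q + 5 ⇒ q = 1.
General: s(n) = A·(2)^n + 3 n + 1.
Apply s(0) = 3: A + 1 = 3 ⇒ A = 2.
So s(n) = 2 \cdot 2^{n} + 3 n + 1.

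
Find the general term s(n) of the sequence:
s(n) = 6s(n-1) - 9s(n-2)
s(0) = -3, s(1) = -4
Characteristic equation: x² - 6x + 9 = 0, which is (x - (3))².
Repeated root r = 3.
General solution: s(n) = (A + Bn)·(3)^n.
From s(0) = -3: A = -3.
From s(1) = -4: (A + B)·(3) = -4 ⇒ B = \frac{5}{3}.
So s(n) = \left(\frac{5 n}{3} - 3\right) \cdot (3)^n.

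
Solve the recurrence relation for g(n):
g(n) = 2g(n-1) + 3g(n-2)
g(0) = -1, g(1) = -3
Characteristic equation: x² - 2x - 3 = 0, which factors as (x - (3))(x - (-1)) = 0.
Roots r₁ = 3, r₂ = -1 (distinct).
General solution: g(n) = A·(3)^n + B·(-1)^n.
From g(0) = -1: A + B = -1.
From g(1) = -3: 3A - B = -3.
Solving: A = -1, B = 0.
So g(n) = - 3^{n}.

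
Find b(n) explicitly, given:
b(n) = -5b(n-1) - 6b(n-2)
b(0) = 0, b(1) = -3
Characteristic equation: x² + 5x + 6 = 0, which factors as (x - (-3))(x - (-2)) = 0.
Roots r₁ = -3, r₂ = -2 (distinct).
General solution: b(n) = A·(-3)^n + B·(-2)^n.
From b(0) = 0: A + B = 0.
From b(1) = -3: -3A - 2B = -3.
Solving: A = 3, B = -3.
So b(n) = - 3 \left(-2\right)^{n} + 3 \left(-3\right)^{n}.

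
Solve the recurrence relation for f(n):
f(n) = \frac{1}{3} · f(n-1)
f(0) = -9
Pure geometric recurrence with ratio \frac{1}{3}.
By induction f(n) = f(0) · (\frac{1}{3})^n = - 9 \cdot 3^{- n}.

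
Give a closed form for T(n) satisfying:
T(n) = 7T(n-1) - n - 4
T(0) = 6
First-order linear with linear forcing.
Homogeneous solution: T_h(n) = A·(7)^n.
Try particular T_p(n) = pn + q. Substituting:
  pn + q = 7(p(n-1) + q) - n - 4.
Matching the n-coefficient: p = 7p - 1 ⇒ p = \frac{1}{6}.
Matching constants: q = -7p + 7q - 4 ⇒ q = \frac{31}{36}.
General: T(n) = A·(7)^n + \frac{n}{6} + \frac{31}{36}.
Apply T(0) = 6: A + \frac{31}{36} = 6 ⇒ A = \frac{185}{36}.
So T(n) = \frac{185 \cdot 7^{n}}{36} + \frac{n}{6} + \frac{31}{36}.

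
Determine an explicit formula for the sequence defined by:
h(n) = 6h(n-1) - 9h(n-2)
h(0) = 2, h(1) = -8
Characteristic equation: x² - 6x + 9 = 0, which is (x - (3))².
Repeated root r = 3.
General solution: h(n) = (A + Bn)·(3)^n.
From h(0) = 2: A = 2.
From h(1) = -8: (A + B)·(3) = -8 ⇒ B = - \frac{14}{3}.
So h(n) = \left(2 - \frac{14 n}{3}\right) \cdot (3)^n.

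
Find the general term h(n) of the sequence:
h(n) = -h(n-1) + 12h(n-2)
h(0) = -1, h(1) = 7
Characteristic equation: x² + x - 12 = 0, which factors as (x - (-4))(x - (3)) = 0.
Roots r₁ = -4, r₂ = 3 (distinct).
General solution: h(n) = A·(-4)^n + B·(3)^n.
From h(0) = -1: A + B = -1.
From h(1) = 7: -4A + 3B = 7.
Solving: A = - \frac{10}{7}, B = \frac{3}{7}.
So h(n) = - \frac{10 \left(-4\right)^{n}}{7} + \frac{3 \cdot 3^{n}}{7}.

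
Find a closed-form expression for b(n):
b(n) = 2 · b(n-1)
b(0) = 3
Pure geometric recurrence with ratio 2.
By induction b(n) = b(0) · (2)^n = 3 \cdot 2^{n}.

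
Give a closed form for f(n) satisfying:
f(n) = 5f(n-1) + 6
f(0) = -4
First-order linear non-homogeneous.
Homogeneous solution: f_h(n) = A·(5)^n.
Try constant particular solution f_p = K: K = 5K + 6 ⇒ K = - \frac{3}{2}.
General: f(n) = A·(5)^n - \frac{3}{2}.
Apply f(0) = -4: A - \frac{3}{2} = -4 ⇒ A = - \frac{5}{2}.
So f(n) = - \frac{5 \cdot 5^{n}}{2} - \frac{3}{2}.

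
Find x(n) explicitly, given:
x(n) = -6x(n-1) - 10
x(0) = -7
First-order linear non-homogeneous.
Homogeneous solution: x_h(n) = A·(-6)^n.
Try constant particular solution x_p = K: K = -6K - 10 ⇒ K = - \frac{10}{7}.
General: x(n) = A·(-6)^n - \frac{10}{7}.
Apply x(0) = -7: A - \frac{10}{7} = -7 ⇒ A = - \frac{39}{7}.
So x(n) = - \frac{39 \left(-6\right)^{n}}{7} - \frac{10}{7}.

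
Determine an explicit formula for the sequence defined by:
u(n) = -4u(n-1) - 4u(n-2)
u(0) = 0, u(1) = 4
Characteristic equation: x² + 4x + 4 = 0, which is (x - (-2))².
Repeated root r = -2.
General solution: u(n) = (A + Bn)·(-2)^n.
From u(0) = 0: A = 0.
From u(1) = 4: (A + B)·(-2) = 4 ⇒ B = -2.
So u(n) = \left(- 2 n\right) \cdot (-2)^n.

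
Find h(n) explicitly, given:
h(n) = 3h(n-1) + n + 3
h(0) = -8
First-order linear with linear forcing.
Homogeneous solution: h_h(n) = A·(3)^n.
Try particular h_p(n) = pn + q. Substituting:
  pn + q = 3(p(n-1) + q) + n + 3.
Matching the n-coefficient: p = 3p + 1 ⇒ p = - \frac{1}{2}.
Matching constants: q = -3p + 3q + 3 ⇒ q = - \frac{9}{4}.
General: h(n) = A·(3)^n - \frac{n}{2} - \frac{9}{4}.
Apply h(0) = -8: A - \frac{9}{4} = -8 ⇒ A = - \frac{23}{4}.
So h(n) = - \frac{23 \cdot 3^{n}}{4} - \frac{n}{2} - \frac{9}{4}.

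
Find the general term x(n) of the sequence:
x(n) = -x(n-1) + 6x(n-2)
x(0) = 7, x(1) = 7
Characteristic equation: x² + x - 6 = 0, which factors as (x - (2))(x - (-3)) = 0.
Roots r₁ = 2, r₂ = -3 (distinct).
General solution: x(n) = A·(2)^n + B·(-3)^n.
From x(0) = 7: A + B = 7.
From x(1) = 7: 2A - 3B = 7.
Solving: A = \frac{28}{5}, B = \frac{7}{5}.
So x(n) = \frac{7 \left(-3\right)^{n}}{5} + \frac{28 \cdot 2^{n}}{5}.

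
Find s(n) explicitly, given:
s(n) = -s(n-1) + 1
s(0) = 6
First-order linear non-homogeneous.
Homogeneous solution: s_h(n) = A·(-1)^n.
Try constant particular solution s_p = K: K = -K + 1 ⇒ K = \frac{1}{2}.
General: s(n) = A·(-1)^n + \frac{1}{2}.
Apply s(0) = 6: A + \frac{1}{2} = 6 ⇒ A = \frac{11}{2}.
So s(n) = \frac{11 \left(-1\right)^{n}}{2} + \frac{1}{2}.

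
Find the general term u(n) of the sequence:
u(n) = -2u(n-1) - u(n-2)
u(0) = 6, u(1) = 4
Characteristic equation: x² + 2x + 1 = 0, which is (x - (-1))².
Repeated root r = -1.
General solution: u(n) = (A + Bn)·(-1)^n.
From u(0) = 6: A = 6.
From u(1) = 4: (A + B)·(-1) = 4 ⇒ B = -10.
So u(n) = \left(6 - 10 n\right) \cdot (-1)^n.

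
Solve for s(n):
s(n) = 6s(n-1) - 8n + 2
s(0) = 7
First-order linear with linear forcing.
Homogeneous solution: s_h(n) = A·(6)^n.
Try particular s_p(n) = pn + q. Substituting:
  pn + q = 6(p(n-1) + q) - 8n + 2.
Matching the n-coefficient: p = 6p - 8 ⇒ p = \frac{8}{5}.
Matching constants: q = -6p + 6q + 2 ⇒ q = \frac{38}{25}.
General: s(n) = A·(6)^n + \frac{8 n}{5} + \frac{38}{25}.
Apply s(0) = 7: A + \frac{38}{25} = 7 ⇒ A = \frac{137}{25}.
So s(n) = \frac{137 \cdot 6^{n}}{25} + \frac{8 n}{5} + \frac{38}{25}.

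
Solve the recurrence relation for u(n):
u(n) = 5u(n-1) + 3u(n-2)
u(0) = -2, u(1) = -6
Characteristic equation: x² - 5x - 3 = 0.
Discriminant Δ = (5)² + 4·(3) = 37.
Roots r₁,₂ = (5 ± √37)/2, so r₁ = \frac{5}{2} + \frac{\sqrt{37}}{2}, r₂ = \frac{5}{2} - \frac{\sqrt{37}}{2}.
General solution: u(n) = A·r₁^n + B·r₂^n.
From the initial conditions, A + B = -2 and r₁A + r₂B = -6.
Since r₁ - r₂ = √37: A = (-6 - (-2)r₂)/√37 = -1 - \frac{\sqrt{37}}{37}, and B = -2 - A = -1 + \frac{\sqrt{37}}{37}.
So u(n) = \left(-1 - \frac{\sqrt{37}}{37}\right)\left(\frac{5}{2} + \frac{\sqrt{37}}{2}\right)^n + \left(-1 + \frac{\sqrt{37}}{37}\right)\left(\frac{5}{2} - \frac{\sqrt{37}}{2}\right)^n.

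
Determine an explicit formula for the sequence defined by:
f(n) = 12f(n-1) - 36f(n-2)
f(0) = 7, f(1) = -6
Characteristic equation: x² - 12x + 36 = 0, which is (x - (6))².
Repeated root r = 6.
General solution: f(n) = (A + Bn)·(6)^n.
From f(0) = 7: A = 7.
From f(1) = -6: (A + B)·(6) = -6 ⇒ B = -8.
So f(n) = \left(7 - 8 n\right) \cdot (6)^n.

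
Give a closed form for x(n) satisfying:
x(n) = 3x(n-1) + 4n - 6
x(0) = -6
First-order linear with linear forcing.
Homogeneous solution: x_h(n) = A·(3)^n.
Try particular x_p(n) = pn + q. Substituting:
  pn + q = 3(p(n-1) + q) + 4n - 6.
Matching the n-coefficient: p = 3p + 4 ⇒ p = -2.
Matching constants: q = -3p + 3q - 6 ⇒ q = 0.
General: x(n) = A·(3)^n - 2 n + 0.
Apply x(0) = -6: A + 0 = -6 ⇒ A = -6.
So x(n) = - 6 \cdot 3^{n} - 2 n.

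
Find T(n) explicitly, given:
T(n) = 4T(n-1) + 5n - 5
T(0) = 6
First-order linear with linear forcing.
Homogeneous solution: T_h(n) = A·(4)^n.
Try particular T_p(n) = pn + q. Substituting:
  pn + q = 4(p(n-1) + q) + 5n - 5.
Matching the n-coefficient: p = 4p + 5 ⇒ p = - \frac{5}{3}.
Matching constants: q = -4p + 4q - 5 ⇒ q = - \frac{5}{9}.
General: T(n) = A·(4)^n - \frac{5 n}{3} - \frac{5}{9}.
Apply T(0) = 6: A - \frac{5}{9} = 6 ⇒ A = \frac{59}{9}.
So T(n) = \frac{59 \cdot 4^{n}}{9} - \frac{5 n}{3} - \frac{5}{9}.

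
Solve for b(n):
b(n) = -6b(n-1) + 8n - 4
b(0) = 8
First-order linear with linear forcing.
Homogeneous solution: b_h(n) = A·(-6)^n.
Try particular b_p(n) = pn + q. Substituting:
  pn + q = -6(p(n-1) + q) + 8n - 4.
Matching the n-coefficient: p = -6p + 8 ⇒ p = \frac{8}{7}.
Matching constants: q = 6p - 6q - 4 ⇒ q = \frac{20}{49}.
General: b(n) = A·(-6)^n + \frac{8 n}{7} + \frac{20}{49}.
Apply b(0) = 8: A + \frac{20}{49} = 8 ⇒ A = \frac{372}{49}.
So b(n) = \frac{372 \left(-6\right)^{n}}{49} + \frac{8 n}{7} + \frac{20}{49}.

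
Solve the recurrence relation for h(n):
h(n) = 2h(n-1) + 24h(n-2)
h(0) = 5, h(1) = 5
Characteristic equation: x² - 2x - 24 = 0, which factors as (x - (6))(x - (-4)) = 0.
Roots r₁ = 6, r₂ = -4 (distinct).
General solution: h(n) = A·(6)^n + B·(-4)^n.
From h(0) = 5: A + B = 5.
From h(1) = 5: 6A - 4B = 5.
Solving: A = \frac{5}{2}, B = \frac{5}{2}.
So h(n) = \frac{5 \left(-4\right)^{n}}{2} + \frac{5 \cdot 6^{n}}{2}.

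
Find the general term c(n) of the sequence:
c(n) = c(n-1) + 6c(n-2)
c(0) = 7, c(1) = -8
Characteristic equation: x² - x - 6 = 0, which factors as (x - (-2))(x - (3)) = 0.
Roots r₁ = -2, r₂ = 3 (distinct).
General solution: c(n) = A·(-2)^n + B·(3)^n.
From c(0) = 7: A + B = 7.
From c(1) = -8: -2A + 3B = -8.
Solving: A = \frac{29}{5}, B = \frac{6}{5}.
So c(n) = \frac{29 \left(-2\right)^{n}}{5} + \frac{6 \cdot 3^{n}}{5}.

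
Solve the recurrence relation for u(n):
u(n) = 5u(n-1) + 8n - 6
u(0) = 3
First-order linear with linear forcing.
Homogeneous solution: u_h(n) = A·(5)^n.
Try particular u_p(n) = pn + q. Substituting:
  pn + q = 5(p(n-1) + q) + 8n - 6.
Matching the n-coefficient: p = 5p + 8 ⇒ p = -2.
Matching constants: q = -5p + 5q - 6 ⇒ q = -1.
General: u(n) = A·(5)^n - 2 n - 1.
Apply u(0) = 3: A - 1 = 3 ⇒ A = 4.
So u(n) = 4 \cdot 5^{n} - 2 n - 1.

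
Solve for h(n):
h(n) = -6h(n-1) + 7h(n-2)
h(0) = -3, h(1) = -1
Characteristic equation: x² + 6x - 7 = 0, which factors as (x - (1))(x - (-7)) = 0.
Roots r₁ = 1, r₂ = -7 (distinct).
General solution: h(n) = A·(1)^n + B·(-7)^n.
From h(0) = -3: A + B = -3.
From h(1) = -1: A - 7B = -1.
Solving: A = - \frac{11}{4}, B = - \frac{1}{4}.
So h(n) = - \frac{\left(-7\right)^{n}}{4} - \frac{11}{4}.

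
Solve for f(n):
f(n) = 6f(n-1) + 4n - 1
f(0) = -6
First-order linear with linear forcing.
Homogeneous solution: f_h(n) = A·(6)^n.
Try particular f_p(n) = pn + q. Substituting:
  pn + q = 6(p(n-1) + q) + 4n - 1.
Matching the n-coefficient: p = 6p + 4 ⇒ p = - \frac{4}{5}.
Matching constants: q = -6p + 6q - 1 ⇒ q = - \frac{19}{25}.
General: f(n) = A·(6)^n - \frac{4 n}{5} - \frac{19}{25}.
Apply f(0) = -6: A - \frac{19}{25} = -6 ⇒ A = - \frac{131}{25}.
So f(n) = - \frac{131 \cdot 6^{n}}{25} - \frac{4 n}{5} - \frac{19}{25}.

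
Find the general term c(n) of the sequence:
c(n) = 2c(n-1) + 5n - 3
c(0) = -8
First-order linear with linear forcing.
Homogeneous solution: c_h(n) = A·(2)^n.
Try particular c_p(n) = pn + q. Substituting:
  pn + q = 2(p(n-1) + q) + 5n - 3.
Matching the n-coefficient: p = 2p + 5 ⇒ p = -5.
Matching constants: q = -2p + 2q - 3 ⇒ q = -7.
General: c(n) = A·(2)^n - 5 n - 7.
Apply c(0) = -8: A - 7 = -8 ⇒ A = -1.
So c(n) = - 2^{n} - 5 n - 7.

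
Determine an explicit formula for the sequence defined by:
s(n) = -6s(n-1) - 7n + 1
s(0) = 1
First-order linear with linear forcing.
Homogeneous solution: s_h(n) = A·(-6)^n.
Try particular s_p(n) = pn + q. Substituting:
  pn + q = -6(p(n-1) + q) - 7n + 1.
Matching the n-coefficient: p = -6p - 7 ⇒ p = -1.
Matching constants: q = 6p - 6q + 1 ⇒ q = - \frac{5}{7}.
General: s(n) = A·(-6)^n - n - \frac{5}{7}.
Apply s(0) = 1: A - \frac{5}{7} = 1 ⇒ A = \frac{12}{7}.
So s(n) = \frac{12 \left(-6\right)^{n}}{7} - n - \frac{5}{7}.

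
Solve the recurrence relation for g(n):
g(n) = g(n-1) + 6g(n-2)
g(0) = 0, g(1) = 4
Characteristic equation: x² - x - 6 = 0, which factors as (x - (-2))(x - (3)) = 0.
Roots r₁ = -2, r₂ = 3 (distinct).
General solution: g(n) = A·(-2)^n + B·(3)^n.
From g(0) = 0: A + B = 0.
From g(1) = 4: -2A + 3B = 4.
Solving: A = - \frac{4}{5}, B = \frac{4}{5}.
So g(n) = - \frac{4 \left(-2\right)^{n}}{5} + \frac{4 \cdot 3^{n}}{5}.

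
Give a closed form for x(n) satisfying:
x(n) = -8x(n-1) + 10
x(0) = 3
First-order linear non-homogeneous.
Homogeneous solution: x_h(n) = A·(-8)^n.
Try constant particular solution x_p = K: K = -8K + 10 ⇒ K = \frac{10}{9}.
General: x(n) = A·(-8)^n + \frac{10}{9}.
Apply x(0) = 3: A + \frac{10}{9} = 3 ⇒ A = \frac{17}{9}.
So x(n) = \frac{17 \left(-8\right)^{n}}{9} + \frac{10}{9}.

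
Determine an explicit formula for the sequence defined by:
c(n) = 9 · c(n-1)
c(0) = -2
Pure geometric recurrence with ratio 9.
By induction c(n) = c(0) · (9)^n = - 2 \cdot 9^{n}.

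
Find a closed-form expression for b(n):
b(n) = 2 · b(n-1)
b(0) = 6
Pure geometric recurrence with ratio 2.
By induction b(n) = b(0) · (2)^n = 6 \cdot 2^{n}.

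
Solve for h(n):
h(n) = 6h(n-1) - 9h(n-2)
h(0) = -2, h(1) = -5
Characteristic equation: x² - 6x + 9 = 0, which is (x - (3))².
Repeated root r = 3.
General solution: h(n) = (A + Bn)·(3)^n.
From h(0) = -2: A = -2.
From h(1) = -5: (A + B)·(3) = -5 ⇒ B = \frac{1}{3}.
So h(n) = \left(\frac{n}{3} - 2\right) \cdot (3)^n.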